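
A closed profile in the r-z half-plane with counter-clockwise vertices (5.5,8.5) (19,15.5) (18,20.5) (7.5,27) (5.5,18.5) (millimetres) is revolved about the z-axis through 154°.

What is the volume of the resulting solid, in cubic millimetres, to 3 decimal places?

Profile (r,z), 5 vertices: (5.5,8.5) (19,15.5) (18,20.5) (7.5,27) (5.5,18.5)
edge 0: (5.5,8.5)→(19,15.5)  cross = 5.5·15.5 − 19·8.5 = -76.2500; (r_i+r_j)·cross = 24.5·-76.2500 = -1868.1250
edge 1: (19,15.5)→(18,20.5)  cross = 19·20.5 − 18·15.5 = 110.5000; (r_i+r_j)·cross = 37·110.5000 = 4088.5000
edge 2: (18,20.5)→(7.5,27)  cross = 18·27 − 7.5·20.5 = 332.2500; (r_i+r_j)·cross = 25.5·332.2500 = 8472.3750
edge 3: (7.5,27)→(5.5,18.5)  cross = 7.5·18.5 − 5.5·27 = -9.7500; (r_i+r_j)·cross = 13·-9.7500 = -126.7500
edge 4: (5.5,18.5)→(5.5,8.5)  cross = 5.5·8.5 − 5.5·18.5 = -55.0000; (r_i+r_j)·cross = 11·-55.0000 = -605.0000
Σcross = 301.7500 → A = |Σcross|/2 = 150.8750 mm²
Σ(r_i+r_j)·cross = 9961.0000 → first moment M = |Σ|/6 = 1660.1667
R_c = M/A = 1660.1667/150.8750 = 11.0036 mm
θ = 154° = 2.687807 rad
V = θ·R_c·A = 2.687807·11.0036·150.8750 = 4462.208 mm³

Volume = 4462.208 mm³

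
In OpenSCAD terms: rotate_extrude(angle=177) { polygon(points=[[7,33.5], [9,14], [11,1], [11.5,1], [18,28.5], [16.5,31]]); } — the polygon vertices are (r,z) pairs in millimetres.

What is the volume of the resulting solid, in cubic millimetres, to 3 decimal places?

Volume = 7150.480 mm³

Profile (r,z), 6 vertices: (7,33.5) (9,14) (11,1) (11.5,1) (18,28.5) (16.5,31)
edge 0: (7,33.5)→(9,14)  cross = 7·14 − 9·33.5 = -203.5000; (r_i+r_j)·cross = 16·-203.5000 = -3256.0000
edge 1: (9,14)→(11,1)  cross = 9·1 − 11·14 = -145.0000; (r_i+r_j)·cross = 20·-145.0000 = -2900.0000
edge 2: (11,1)→(11.5,1)  cross = 11·1 − 11.5·1 = -0.5000; (r_i+r_j)·cross = 22.5·-0.5000 = -11.2500
edge 3: (11.5,1)→(18,28.5)  cross = 11.5·28.5 − 18·1 = 309.7500; (r_i+r_j)·cross = 29.5·309.7500 = 9137.6250
edge 4: (18,28.5)→(16.5,31)  cross = 18·31 − 16.5·28.5 = 87.7500; (r_i+r_j)·cross = 34.5·87.7500 = 3027.3750
edge 5: (16.5,31)→(7,33.5)  cross = 16.5·33.5 − 7·31 = 335.7500; (r_i+r_j)·cross = 23.5·335.7500 = 7890.1250
Σcross = 384.2500 → A = |Σcross|/2 = 192.1250 mm²
Σ(r_i+r_j)·cross = 13887.8750 → first moment M = |Σ|/6 = 2314.6458
R_c = M/A = 2314.6458/192.1250 = 12.0476 mm
θ = 177° = 3.089233 rad
V = θ·R_c·A = 3.089233·12.0476·192.1250 = 7150.480 mm³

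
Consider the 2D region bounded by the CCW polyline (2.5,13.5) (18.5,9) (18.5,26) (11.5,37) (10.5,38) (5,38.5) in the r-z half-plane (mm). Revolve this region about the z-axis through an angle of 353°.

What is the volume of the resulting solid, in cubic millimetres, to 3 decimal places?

Profile (r,z), 6 vertices: (2.5,13.5) (18.5,9) (18.5,26) (11.5,37) (10.5,38) (5,38.5)
edge 0: (2.5,13.5)→(18.5,9)  cross = 2.5·9 − 18.5·13.5 = -227.2500; (r_i+r_j)·cross = 21·-227.2500 = -4772.2500
edge 1: (18.5,9)→(18.5,26)  cross = 18.5·26 − 18.5·9 = 314.5000; (r_i+r_j)·cross = 37·314.5000 = 11636.5000
edge 2: (18.5,26)→(11.5,37)  cross = 18.5·37 − 11.5·26 = 385.5000; (r_i+r_j)·cross = 30·385.5000 = 11565.0000
edge 3: (11.5,37)→(10.5,38)  cross = 11.5·38 − 10.5·37 = 48.5000; (r_i+r_j)·cross = 22·48.5000 = 1067.0000
edge 4: (10.5,38)→(5,38.5)  cross = 10.5·38.5 − 5·38 = 214.2500; (r_i+r_j)·cross = 15.5·214.2500 = 3320.8750
edge 5: (5,38.5)→(2.5,13.5)  cross = 5·13.5 − 2.5·38.5 = -28.7500; (r_i+r_j)·cross = 7.5·-28.7500 = -215.6250
Σcross = 706.7500 → A = |Σcross|/2 = 353.3750 mm²
Σ(r_i+r_j)·cross = 22601.5000 → first moment M = |Σ|/6 = 3766.9167
R_c = M/A = 3766.9167/353.3750 = 10.6598 mm
θ = 353° = 6.161012 rad
V = θ·R_c·A = 6.161012·10.6598·353.3750 = 23208.020 mm³

Volume = 23208.020 mm³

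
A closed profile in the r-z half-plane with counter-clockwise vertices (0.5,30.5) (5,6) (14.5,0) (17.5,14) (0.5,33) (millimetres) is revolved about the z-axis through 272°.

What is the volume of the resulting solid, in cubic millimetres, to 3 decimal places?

Profile (r,z), 5 vertices: (0.5,30.5) (5,6) (14.5,0) (17.5,14) (0.5,33)
edge 0: (0.5,30.5)→(5,6)  cross = 0.5·6 − 5·30.5 = -149.5000; (r_i+r_j)·cross = 5.5·-149.5000 = -822.2500
edge 1: (5,6)→(14.5,0)  cross = 5·0 − 14.5·6 = -87.0000; (r_i+r_j)·cross = 19.5·-87.0000 = -1696.5000
edge 2: (14.5,0)→(17.5,14)  cross = 14.5·14 − 17.5·0 = 203.0000; (r_i+r_j)·cross = 32·203.0000 = 6496.0000
edge 3: (17.5,14)→(0.5,33)  cross = 17.5·33 − 0.5·14 = 570.5000; (r_i+r_j)·cross = 18·570.5000 = 10269.0000
edge 4: (0.5,33)→(0.5,30.5)  cross = 0.5·30.5 − 0.5·33 = -1.2500; (r_i+r_j)·cross = 1·-1.2500 = -1.2500
Σcross = 535.7500 → A = |Σcross|/2 = 267.8750 mm²
Σ(r_i+r_j)·cross = 14245.0000 → first moment M = |Σ|/6 = 2374.1667
R_c = M/A = 2374.1667/267.8750 = 8.8630 mm
θ = 272° = 4.747296 rad
V = θ·R_c·A = 4.747296·8.8630·267.8750 = 11270.871 mm³

Volume = 11270.871 mm³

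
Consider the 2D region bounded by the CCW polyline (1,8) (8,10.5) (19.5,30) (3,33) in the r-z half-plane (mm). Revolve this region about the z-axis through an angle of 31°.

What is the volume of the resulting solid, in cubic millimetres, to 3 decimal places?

Volume = 1163.769 mm³

Profile (r,z), 4 vertices: (1,8) (8,10.5) (19.5,30) (3,33)
edge 0: (1,8)→(8,10.5)  cross = 1·10.5 − 8·8 = -53.5000; (r_i+r_j)·cross = 9·-53.5000 = -481.5000
edge 1: (8,10.5)→(19.5,30)  cross = 8·30 − 19.5·10.5 = 35.2500; (r_i+r_j)·cross = 27.5·35.2500 = 969.3750
edge 2: (19.5,30)→(3,33)  cross = 19.5·33 − 3·30 = 553.5000; (r_i+r_j)·cross = 22.5·553.5000 = 12453.7500
edge 3: (3,33)→(1,8)  cross = 3·8 − 1·33 = -9.0000; (r_i+r_j)·cross = 4·-9.0000 = -36.0000
Σcross = 526.2500 → A = |Σcross|/2 = 263.1250 mm²
Σ(r_i+r_j)·cross = 12905.6250 → first moment M = |Σ|/6 = 2150.9375
R_c = M/A = 2150.9375/263.1250 = 8.1746 mm
θ = 31° = 0.541052 rad
V = θ·R_c·A = 0.541052·8.1746·263.1250 = 1163.769 mm³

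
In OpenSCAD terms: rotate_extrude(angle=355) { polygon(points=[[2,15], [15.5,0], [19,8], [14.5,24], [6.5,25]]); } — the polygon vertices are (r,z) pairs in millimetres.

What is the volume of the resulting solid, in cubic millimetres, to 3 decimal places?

Profile (r,z), 5 vertices: (2,15) (15.5,0) (19,8) (14.5,24) (6.5,25)
edge 0: (2,15)→(15.5,0)  cross = 2·0 − 15.5·15 = -232.5000; (r_i+r_j)·cross = 17.5·-232.5000 = -4068.7500
edge 1: (15.5,0)→(19,8)  cross = 15.5·8 − 19·0 = 124.0000; (r_i+r_j)·cross = 34.5·124.0000 = 4278.0000
edge 2: (19,8)→(14.5,24)  cross = 19·24 − 14.5·8 = 340.0000; (r_i+r_j)·cross = 33.5·340.0000 = 11390.0000
edge 3: (14.5,24)→(6.5,25)  cross = 14.5·25 − 6.5·24 = 206.5000; (r_i+r_j)·cross = 21·206.5000 = 4336.5000
edge 4: (6.5,25)→(2,15)  cross = 6.5·15 − 2·25 = 47.5000; (r_i+r_j)·cross = 8.5·47.5000 = 403.7500
Σcross = 485.5000 → A = |Σcross|/2 = 242.7500 mm²
Σ(r_i+r_j)·cross = 16339.5000 → first moment M = |Σ|/6 = 2723.2500
R_c = M/A = 2723.2500/242.7500 = 11.2183 mm
θ = 355° = 6.195919 rad
V = θ·R_c·A = 6.195919·11.2183·242.7500 = 16873.036 mm³

Volume = 16873.036 mm³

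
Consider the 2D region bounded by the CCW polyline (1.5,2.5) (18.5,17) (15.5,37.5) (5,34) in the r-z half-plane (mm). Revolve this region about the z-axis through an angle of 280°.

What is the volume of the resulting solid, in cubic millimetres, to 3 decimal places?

Profile (r,z), 4 vertices: (1.5,2.5) (18.5,17) (15.5,37.5) (5,34)
edge 0: (1.5,2.5)→(18.5,17)  cross = 1.5·17 − 18.5·2.5 = -20.7500; (r_i+r_j)·cross = 20·-20.7500 = -415.0000
edge 1: (18.5,17)→(15.5,37.5)  cross = 18.5·37.5 − 15.5·17 = 430.2500; (r_i+r_j)·cross = 34·430.2500 = 14628.5000
edge 2: (15.5,37.5)→(5,34)  cross = 15.5·34 − 5·37.5 = 339.5000; (r_i+r_j)·cross = 20.5·339.5000 = 6959.7500
edge 3: (5,34)→(1.5,2.5)  cross = 5·2.5 − 1.5·34 = -38.5000; (r_i+r_j)·cross = 6.5·-38.5000 = -250.2500
Σcross = 710.5000 → A = |Σcross|/2 = 355.2500 mm²
Σ(r_i+r_j)·cross = 20923.0000 → first moment M = |Σ|/6 = 3487.1667
R_c = M/A = 3487.1667/355.2500 = 9.8161 mm
θ = 280° = 4.886922 rad
V = θ·R_c·A = 4.886922·9.8161·355.2500 = 17041.511 mm³

Volume = 17041.511 mm³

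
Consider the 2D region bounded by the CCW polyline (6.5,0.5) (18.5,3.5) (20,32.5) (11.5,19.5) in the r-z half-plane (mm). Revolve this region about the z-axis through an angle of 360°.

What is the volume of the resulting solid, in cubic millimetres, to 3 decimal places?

Volume = 20027.130 mm³

Profile (r,z), 4 vertices: (6.5,0.5) (18.5,3.5) (20,32.5) (11.5,19.5)
edge 0: (6.5,0.5)→(18.5,3.5)  cross = 6.5·3.5 − 18.5·0.5 = 13.5000; (r_i+r_j)·cross = 25·13.5000 = 337.5000
edge 1: (18.5,3.5)→(20,32.5)  cross = 18.5·32.5 − 20·3.5 = 531.2500; (r_i+r_j)·cross = 38.5·531.2500 = 20453.1250
edge 2: (20,32.5)→(11.5,19.5)  cross = 20·19.5 − 11.5·32.5 = 16.2500; (r_i+r_j)·cross = 31.5·16.2500 = 511.8750
edge 3: (11.5,19.5)→(6.5,0.5)  cross = 11.5·0.5 − 6.5·19.5 = -121.0000; (r_i+r_j)·cross = 18·-121.0000 = -2178.0000
Σcross = 440.0000 → A = |Σcross|/2 = 220.0000 mm²
Σ(r_i+r_j)·cross = 19124.5000 → first moment M = |Σ|/6 = 3187.4167
R_c = M/A = 3187.4167/220.0000 = 14.4883 mm
θ = 360° = 6.283185 rad
V = θ·R_c·A = 6.283185·14.4883·220.0000 = 20027.130 mm³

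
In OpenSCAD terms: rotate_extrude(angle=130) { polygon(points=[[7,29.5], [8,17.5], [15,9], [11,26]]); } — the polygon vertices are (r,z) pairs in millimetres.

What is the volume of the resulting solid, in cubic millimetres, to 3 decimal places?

Volume = 1530.392 mm³

Profile (r,z), 4 vertices: (7,29.5) (8,17.5) (15,9) (11,26)
edge 0: (7,29.5)→(8,17.5)  cross = 7·17.5 − 8·29.5 = -113.5000; (r_i+r_j)·cross = 15·-113.5000 = -1702.5000
edge 1: (8,17.5)→(15,9)  cross = 8·9 − 15·17.5 = -190.5000; (r_i+r_j)·cross = 23·-190.5000 = -4381.5000
edge 2: (15,9)→(11,26)  cross = 15·26 − 11·9 = 291.0000; (r_i+r_j)·cross = 26·291.0000 = 7566.0000
edge 3: (11,26)→(7,29.5)  cross = 11·29.5 − 7·26 = 142.5000; (r_i+r_j)·cross = 18·142.5000 = 2565.0000
Σcross = 129.5000 → A = |Σcross|/2 = 64.7500 mm²
Σ(r_i+r_j)·cross = 4047.0000 → first moment M = |Σ|/6 = 674.5000
R_c = M/A = 674.5000/64.7500 = 10.4170 mm
θ = 130° = 2.268928 rad
V = θ·R_c·A = 2.268928·10.4170·64.7500 = 1530.392 mm³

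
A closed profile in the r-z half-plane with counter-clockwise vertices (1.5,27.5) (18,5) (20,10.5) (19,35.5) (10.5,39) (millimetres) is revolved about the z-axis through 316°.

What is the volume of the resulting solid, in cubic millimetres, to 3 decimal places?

Volume = 25196.950 mm³

Profile (r,z), 5 vertices: (1.5,27.5) (18,5) (20,10.5) (19,35.5) (10.5,39)
edge 0: (1.5,27.5)→(18,5)  cross = 1.5·5 − 18·27.5 = -487.5000; (r_i+r_j)·cross = 19.5·-487.5000 = -9506.2500
edge 1: (18,5)→(20,10.5)  cross = 18·10.5 − 20·5 = 89.0000; (r_i+r_j)·cross = 38·89.0000 = 3382.0000
edge 2: (20,10.5)→(19,35.5)  cross = 20·35.5 − 19·10.5 = 510.5000; (r_i+r_j)·cross = 39·510.5000 = 19909.5000
edge 3: (19,35.5)→(10.5,39)  cross = 19·39 − 10.5·35.5 = 368.2500; (r_i+r_j)·cross = 29.5·368.2500 = 10863.3750
edge 4: (10.5,39)→(1.5,27.5)  cross = 10.5·27.5 − 1.5·39 = 230.2500; (r_i+r_j)·cross = 12·230.2500 = 2763.0000
Σcross = 710.5000 → A = |Σcross|/2 = 355.2500 mm²
Σ(r_i+r_j)·cross = 27411.6250 → first moment M = |Σ|/6 = 4568.6042
R_c = M/A = 4568.6042/355.2500 = 12.8603 mm
θ = 316° = 5.515240 rad
V = θ·R_c·A = 5.515240·12.8603·355.2500 = 25196.950 mm³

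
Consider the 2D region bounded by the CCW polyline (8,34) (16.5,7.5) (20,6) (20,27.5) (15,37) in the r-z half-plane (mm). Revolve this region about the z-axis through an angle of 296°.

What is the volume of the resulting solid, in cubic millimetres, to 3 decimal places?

Profile (r,z), 5 vertices: (8,34) (16.5,7.5) (20,6) (20,27.5) (15,37)
edge 0: (8,34)→(16.5,7.5)  cross = 8·7.5 − 16.5·34 = -501.0000; (r_i+r_j)·cross = 24.5·-501.0000 = -12274.5000
edge 1: (16.5,7.5)→(20,6)  cross = 16.5·6 − 20·7.5 = -51.0000; (r_i+r_j)·cross = 36.5·-51.0000 = -1861.5000
edge 2: (20,6)→(20,27.5)  cross = 20·27.5 − 20·6 = 430.0000; (r_i+r_j)·cross = 40·430.0000 = 17200.0000
edge 3: (20,27.5)→(15,37)  cross = 20·37 − 15·27.5 = 327.5000; (r_i+r_j)·cross = 35·327.5000 = 11462.5000
edge 4: (15,37)→(8,34)  cross = 15·34 − 8·37 = 214.0000; (r_i+r_j)·cross = 23·214.0000 = 4922.0000
Σcross = 419.5000 → A = |Σcross|/2 = 209.7500 mm²
Σ(r_i+r_j)·cross = 19448.5000 → first moment M = |Σ|/6 = 3241.4167
R_c = M/A = 3241.4167/209.7500 = 15.4537 mm
θ = 296° = 5.166175 rad
V = θ·R_c·A = 5.166175·15.4537·209.7500 = 16745.724 mm³

Volume = 16745.724 mm³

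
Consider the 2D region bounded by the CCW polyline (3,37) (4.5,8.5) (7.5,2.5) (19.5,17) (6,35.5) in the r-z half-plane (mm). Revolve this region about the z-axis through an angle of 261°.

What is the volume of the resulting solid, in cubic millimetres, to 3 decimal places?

Profile (r,z), 5 vertices: (3,37) (4.5,8.5) (7.5,2.5) (19.5,17) (6,35.5)
edge 0: (3,37)→(4.5,8.5)  cross = 3·8.5 − 4.5·37 = -141.0000; (r_i+r_j)·cross = 7.5·-141.0000 = -1057.5000
edge 1: (4.5,8.5)→(7.5,2.5)  cross = 4.5·2.5 − 7.5·8.5 = -52.5000; (r_i+r_j)·cross = 12·-52.5000 = -630.0000
edge 2: (7.5,2.5)→(19.5,17)  cross = 7.5·17 − 19.5·2.5 = 78.7500; (r_i+r_j)·cross = 27·78.7500 = 2126.2500
edge 3: (19.5,17)→(6,35.5)  cross = 19.5·35.5 − 6·17 = 590.2500; (r_i+r_j)·cross = 25.5·590.2500 = 15051.3750
edge 4: (6,35.5)→(3,37)  cross = 6·37 − 3·35.5 = 115.5000; (r_i+r_j)·cross = 9·115.5000 = 1039.5000
Σcross = 591.0000 → A = |Σcross|/2 = 295.5000 mm²
Σ(r_i+r_j)·cross = 16529.6250 → first moment M = |Σ|/6 = 2754.9375
R_c = M/A = 2754.9375/295.5000 = 9.3230 mm
θ = 261° = 4.555309 rad
V = θ·R_c·A = 4.555309·9.3230·295.5000 = 12549.593 mm³

Volume = 12549.593 mm³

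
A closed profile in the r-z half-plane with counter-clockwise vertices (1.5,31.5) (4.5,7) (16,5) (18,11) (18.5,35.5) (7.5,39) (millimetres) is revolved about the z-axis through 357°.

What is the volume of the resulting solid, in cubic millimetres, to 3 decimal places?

Volume = 30773.787 mm³

Profile (r,z), 6 vertices: (1.5,31.5) (4.5,7) (16,5) (18,11) (18.5,35.5) (7.5,39)
edge 0: (1.5,31.5)→(4.5,7)  cross = 1.5·7 − 4.5·31.5 = -131.2500; (r_i+r_j)·cross = 6·-131.2500 = -787.5000
edge 1: (4.5,7)→(16,5)  cross = 4.5·5 − 16·7 = -89.5000; (r_i+r_j)·cross = 20.5·-89.5000 = -1834.7500
edge 2: (16,5)→(18,11)  cross = 16·11 − 18·5 = 86.0000; (r_i+r_j)·cross = 34·86.0000 = 2924.0000
edge 3: (18,11)→(18.5,35.5)  cross = 18·35.5 − 18.5·11 = 435.5000; (r_i+r_j)·cross = 36.5·435.5000 = 15895.7500
edge 4: (18.5,35.5)→(7.5,39)  cross = 18.5·39 − 7.5·35.5 = 455.2500; (r_i+r_j)·cross = 26·455.2500 = 11836.5000
edge 5: (7.5,39)→(1.5,31.5)  cross = 7.5·31.5 − 1.5·39 = 177.7500; (r_i+r_j)·cross = 9·177.7500 = 1599.7500
Σcross = 933.7500 → A = |Σcross|/2 = 466.8750 mm²
Σ(r_i+r_j)·cross = 29633.7500 → first moment M = |Σ|/6 = 4938.9583
R_c = M/A = 4938.9583/466.8750 = 10.5788 mm
θ = 357° = 6.230825 rad
V = θ·R_c·A = 6.230825·10.5788·466.8750 = 30773.787 mm³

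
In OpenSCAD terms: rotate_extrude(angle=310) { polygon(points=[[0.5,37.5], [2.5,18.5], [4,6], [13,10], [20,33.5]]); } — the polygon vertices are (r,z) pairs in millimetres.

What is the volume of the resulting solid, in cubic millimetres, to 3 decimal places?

Profile (r,z), 5 vertices: (0.5,37.5) (2.5,18.5) (4,6) (13,10) (20,33.5)
edge 0: (0.5,37.5)→(2.5,18.5)  cross = 0.5·18.5 − 2.5·37.5 = -84.5000; (r_i+r_j)·cross = 3·-84.5000 = -253.5000
edge 1: (2.5,18.5)→(4,6)  cross = 2.5·6 − 4·18.5 = -59.0000; (r_i+r_j)·cross = 6.5·-59.0000 = -383.5000
edge 2: (4,6)→(13,10)  cross = 4·10 − 13·6 = -38.0000; (r_i+r_j)·cross = 17·-38.0000 = -646.0000
edge 3: (13,10)→(20,33.5)  cross = 13·33.5 − 20·10 = 235.5000; (r_i+r_j)·cross = 33·235.5000 = 7771.5000
edge 4: (20,33.5)→(0.5,37.5)  cross = 20·37.5 − 0.5·33.5 = 733.2500; (r_i+r_j)·cross = 20.5·733.2500 = 15031.6250
Σcross = 787.2500 → A = |Σcross|/2 = 393.6250 mm²
Σ(r_i+r_j)·cross = 21520.1250 → first moment M = |Σ|/6 = 3586.6875
R_c = M/A = 3586.6875/393.6250 = 9.1119 mm
θ = 310° = 5.410521 rad
V = θ·R_c·A = 5.410521·9.1119·393.6250 = 19405.847 mm³

Volume = 19405.847 mm³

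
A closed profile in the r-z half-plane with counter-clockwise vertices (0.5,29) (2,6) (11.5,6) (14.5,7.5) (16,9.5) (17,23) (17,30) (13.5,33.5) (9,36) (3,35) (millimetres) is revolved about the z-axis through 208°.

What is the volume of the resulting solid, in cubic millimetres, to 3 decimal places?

Volume = 13535.593 mm³

Profile (r,z), 10 vertices: (0.5,29) (2,6) (11.5,6) (14.5,7.5) (16,9.5) (17,23) (17,30) (13.5,33.5) (9,36) (3,35)
edge 0: (0.5,29)→(2,6)  cross = 0.5·6 − 2·29 = -55.0000; (r_i+r_j)·cross = 2.5·-55.0000 = -137.5000
edge 1: (2,6)→(11.5,6)  cross = 2·6 − 11.5·6 = -57.0000; (r_i+r_j)·cross = 13.5·-57.0000 = -769.5000
edge 2: (11.5,6)→(14.5,7.5)  cross = 11.5·7.5 − 14.5·6 = -0.7500; (r_i+r_j)·cross = 26·-0.7500 = -19.5000
edge 3: (14.5,7.5)→(16,9.5)  cross = 14.5·9.5 − 16·7.5 = 17.7500; (r_i+r_j)·cross = 30.5·17.7500 = 541.3750
edge 4: (16,9.5)→(17,23)  cross = 16·23 − 17·9.5 = 206.5000; (r_i+r_j)·cross = 33·206.5000 = 6814.5000
edge 5: (17,23)→(17,30)  cross = 17·30 − 17·23 = 119.0000; (r_i+r_j)·cross = 34·119.0000 = 4046.0000
edge 6: (17,30)→(13.5,33.5)  cross = 17·33.5 − 13.5·30 = 164.5000; (r_i+r_j)·cross = 30.5·164.5000 = 5017.2500
edge 7: (13.5,33.5)→(9,36)  cross = 13.5·36 − 9·33.5 = 184.5000; (r_i+r_j)·cross = 22.5·184.5000 = 4151.2500
edge 8: (9,36)→(3,35)  cross = 9·35 − 3·36 = 207.0000; (r_i+r_j)·cross = 12·207.0000 = 2484.0000
edge 9: (3,35)→(0.5,29)  cross = 3·29 − 0.5·35 = 69.5000; (r_i+r_j)·cross = 3.5·69.5000 = 243.2500
Σcross = 856.0000 → A = |Σcross|/2 = 428.0000 mm²
Σ(r_i+r_j)·cross = 22371.1250 → first moment M = |Σ|/6 = 3728.5208
R_c = M/A = 3728.5208/428.0000 = 8.7115 mm
θ = 208° = 3.630285 rad
V = θ·R_c·A = 3.630285·8.7115·428.0000 = 13535.593 mm³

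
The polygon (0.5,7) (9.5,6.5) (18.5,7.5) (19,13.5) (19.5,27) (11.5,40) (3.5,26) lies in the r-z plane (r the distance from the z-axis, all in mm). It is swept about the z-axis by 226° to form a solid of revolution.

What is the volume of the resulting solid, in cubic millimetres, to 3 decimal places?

Volume = 18813.848 mm³

Profile (r,z), 7 vertices: (0.5,7) (9.5,6.5) (18.5,7.5) (19,13.5) (19.5,27) (11.5,40) (3.5,26)
edge 0: (0.5,7)→(9.5,6.5)  cross = 0.5·6.5 − 9.5·7 = -63.2500; (r_i+r_j)·cross = 10·-63.2500 = -632.5000
edge 1: (9.5,6.5)→(18.5,7.5)  cross = 9.5·7.5 − 18.5·6.5 = -49.0000; (r_i+r_j)·cross = 28·-49.0000 = -1372.0000
edge 2: (18.5,7.5)→(19,13.5)  cross = 18.5·13.5 − 19·7.5 = 107.2500; (r_i+r_j)·cross = 37.5·107.2500 = 4021.8750
edge 3: (19,13.5)→(19.5,27)  cross = 19·27 − 19.5·13.5 = 249.7500; (r_i+r_j)·cross = 38.5·249.7500 = 9615.3750
edge 4: (19.5,27)→(11.5,40)  cross = 19.5·40 − 11.5·27 = 469.5000; (r_i+r_j)·cross = 31·469.5000 = 14554.5000
edge 5: (11.5,40)→(3.5,26)  cross = 11.5·26 − 3.5·40 = 159.0000; (r_i+r_j)·cross = 15·159.0000 = 2385.0000
edge 6: (3.5,26)→(0.5,7)  cross = 3.5·7 − 0.5·26 = 11.5000; (r_i+r_j)·cross = 4·11.5000 = 46.0000
Σcross = 884.7500 → A = |Σcross|/2 = 442.3750 mm²
Σ(r_i+r_j)·cross = 28618.2500 → first moment M = |Σ|/6 = 4769.7083
R_c = M/A = 4769.7083/442.3750 = 10.7820 mm
θ = 226° = 3.944444 rad
V = θ·R_c·A = 3.944444·10.7820·442.3750 = 18813.848 mm³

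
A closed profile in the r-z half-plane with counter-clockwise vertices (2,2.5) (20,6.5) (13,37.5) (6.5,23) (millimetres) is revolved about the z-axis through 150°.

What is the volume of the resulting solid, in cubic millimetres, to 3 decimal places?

Profile (r,z), 4 vertices: (2,2.5) (20,6.5) (13,37.5) (6.5,23)
edge 0: (2,2.5)→(20,6.5)  cross = 2·6.5 − 20·2.5 = -37.0000; (r_i+r_j)·cross = 22·-37.0000 = -814.0000
edge 1: (20,6.5)→(13,37.5)  cross = 20·37.5 − 13·6.5 = 665.5000; (r_i+r_j)·cross = 33·665.5000 = 21961.5000
edge 2: (13,37.5)→(6.5,23)  cross = 13·23 − 6.5·37.5 = 55.2500; (r_i+r_j)·cross = 19.5·55.2500 = 1077.3750
edge 3: (6.5,23)→(2,2.5)  cross = 6.5·2.5 − 2·23 = -29.7500; (r_i+r_j)·cross = 8.5·-29.7500 = -252.8750
Σcross = 654.0000 → A = |Σcross|/2 = 327.0000 mm²
Σ(r_i+r_j)·cross = 21972.0000 → first moment M = |Σ|/6 = 3662.0000
R_c = M/A = 3662.0000/327.0000 = 11.1988 mm
θ = 150° = 2.617994 rad
V = θ·R_c·A = 2.617994·11.1988·327.0000 = 9587.094 mm³

Volume = 9587.094 mm³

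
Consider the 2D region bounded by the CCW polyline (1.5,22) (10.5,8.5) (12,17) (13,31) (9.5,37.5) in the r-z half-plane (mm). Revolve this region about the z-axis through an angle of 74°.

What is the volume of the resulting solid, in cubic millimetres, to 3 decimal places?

Volume = 1915.790 mm³

Profile (r,z), 5 vertices: (1.5,22) (10.5,8.5) (12,17) (13,31) (9.5,37.5)
edge 0: (1.5,22)→(10.5,8.5)  cross = 1.5·8.5 − 10.5·22 = -218.2500; (r_i+r_j)·cross = 12·-218.2500 = -2619.0000
edge 1: (10.5,8.5)→(12,17)  cross = 10.5·17 − 12·8.5 = 76.5000; (r_i+r_j)·cross = 22.5·76.5000 = 1721.2500
edge 2: (12,17)→(13,31)  cross = 12·31 − 13·17 = 151.0000; (r_i+r_j)·cross = 25·151.0000 = 3775.0000
edge 3: (13,31)→(9.5,37.5)  cross = 13·37.5 − 9.5·31 = 193.0000; (r_i+r_j)·cross = 22.5·193.0000 = 4342.5000
edge 4: (9.5,37.5)→(1.5,22)  cross = 9.5·22 − 1.5·37.5 = 152.7500; (r_i+r_j)·cross = 11·152.7500 = 1680.2500
Σcross = 355.0000 → A = |Σcross|/2 = 177.5000 mm²
Σ(r_i+r_j)·cross = 8900.0000 → first moment M = |Σ|/6 = 1483.3333
R_c = M/A = 1483.3333/177.5000 = 8.3568 mm
θ = 74° = 1.291544 rad
V = θ·R_c·A = 1.291544·8.3568·177.5000 = 1915.790 mm³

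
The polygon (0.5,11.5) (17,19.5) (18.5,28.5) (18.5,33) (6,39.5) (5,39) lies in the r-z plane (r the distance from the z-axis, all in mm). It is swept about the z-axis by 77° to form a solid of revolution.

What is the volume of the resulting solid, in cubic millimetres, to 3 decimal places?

Volume = 4006.092 mm³

Profile (r,z), 6 vertices: (0.5,11.5) (17,19.5) (18.5,28.5) (18.5,33) (6,39.5) (5,39)
edge 0: (0.5,11.5)→(17,19.5)  cross = 0.5·19.5 − 17·11.5 = -185.7500; (r_i+r_j)·cross = 17.5·-185.7500 = -3250.6250
edge 1: (17,19.5)→(18.5,28.5)  cross = 17·28.5 − 18.5·19.5 = 123.7500; (r_i+r_j)·cross = 35.5·123.7500 = 4393.1250
edge 2: (18.5,28.5)→(18.5,33)  cross = 18.5·33 − 18.5·28.5 = 83.2500; (r_i+r_j)·cross = 37·83.2500 = 3080.2500
edge 3: (18.5,33)→(6,39.5)  cross = 18.5·39.5 − 6·33 = 532.7500; (r_i+r_j)·cross = 24.5·532.7500 = 13052.3750
edge 4: (6,39.5)→(5,39)  cross = 6·39 − 5·39.5 = 36.5000; (r_i+r_j)·cross = 11·36.5000 = 401.5000
edge 5: (5,39)→(0.5,11.5)  cross = 5·11.5 − 0.5·39 = 38.0000; (r_i+r_j)·cross = 5.5·38.0000 = 209.0000
Σcross = 628.5000 → A = |Σcross|/2 = 314.2500 mm²
Σ(r_i+r_j)·cross = 17885.6250 → first moment M = |Σ|/6 = 2980.9375
R_c = M/A = 2980.9375/314.2500 = 9.4859 mm
θ = 77° = 1.343904 rad
V = θ·R_c·A = 1.343904·9.4859·314.2500 = 4006.092 mm³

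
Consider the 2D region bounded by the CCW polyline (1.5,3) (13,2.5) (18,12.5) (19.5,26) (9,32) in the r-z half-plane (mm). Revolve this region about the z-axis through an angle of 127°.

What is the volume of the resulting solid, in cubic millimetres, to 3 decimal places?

Profile (r,z), 5 vertices: (1.5,3) (13,2.5) (18,12.5) (19.5,26) (9,32)
edge 0: (1.5,3)→(13,2.5)  cross = 1.5·2.5 − 13·3 = -35.2500; (r_i+r_j)·cross = 14.5·-35.2500 = -511.1250
edge 1: (13,2.5)→(18,12.5)  cross = 13·12.5 − 18·2.5 = 117.5000; (r_i+r_j)·cross = 31·117.5000 = 3642.5000
edge 2: (18,12.5)→(19.5,26)  cross = 18·26 − 19.5·12.5 = 224.2500; (r_i+r_j)·cross = 37.5·224.2500 = 8409.3750
edge 3: (19.5,26)→(9,32)  cross = 19.5·32 − 9·26 = 390.0000; (r_i+r_j)·cross = 28.5·390.0000 = 11115.0000
edge 4: (9,32)→(1.5,3)  cross = 9·3 − 1.5·32 = -21.0000; (r_i+r_j)·cross = 10.5·-21.0000 = -220.5000
Σcross = 675.5000 → A = |Σcross|/2 = 337.7500 mm²
Σ(r_i+r_j)·cross = 22435.2500 → first moment M = |Σ|/6 = 3739.2083
R_c = M/A = 3739.2083/337.7500 = 11.0709 mm
θ = 127° = 2.216568 rad
V = θ·R_c·A = 2.216568·11.0709·337.7500 = 8288.210 mm³

Volume = 8288.210 mm³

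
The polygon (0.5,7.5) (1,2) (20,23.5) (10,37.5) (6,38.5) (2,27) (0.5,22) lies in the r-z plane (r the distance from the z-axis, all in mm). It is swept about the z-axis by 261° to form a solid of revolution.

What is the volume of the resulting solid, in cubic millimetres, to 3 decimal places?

Volume = 13971.703 mm³

Profile (r,z), 7 vertices: (0.5,7.5) (1,2) (20,23.5) (10,37.5) (6,38.5) (2,27) (0.5,22)
edge 0: (0.5,7.5)→(1,2)  cross = 0.5·2 − 1·7.5 = -6.5000; (r_i+r_j)·cross = 1.5·-6.5000 = -9.7500
edge 1: (1,2)→(20,23.5)  cross = 1·23.5 − 20·2 = -16.5000; (r_i+r_j)·cross = 21·-16.5000 = -346.5000
edge 2: (20,23.5)→(10,37.5)  cross = 20·37.5 − 10·23.5 = 515.0000; (r_i+r_j)·cross = 30·515.0000 = 15450.0000
edge 3: (10,37.5)→(6,38.5)  cross = 10·38.5 − 6·37.5 = 160.0000; (r_i+r_j)·cross = 16·160.0000 = 2560.0000
edge 4: (6,38.5)→(2,27)  cross = 6·27 − 2·38.5 = 85.0000; (r_i+r_j)·cross = 8·85.0000 = 680.0000
edge 5: (2,27)→(0.5,22)  cross = 2·22 − 0.5·27 = 30.5000; (r_i+r_j)·cross = 2.5·30.5000 = 76.2500
edge 6: (0.5,22)→(0.5,7.5)  cross = 0.5·7.5 − 0.5·22 = -7.2500; (r_i+r_j)·cross = 1·-7.2500 = -7.2500
Σcross = 760.2500 → A = |Σcross|/2 = 380.1250 mm²
Σ(r_i+r_j)·cross = 18402.7500 → first moment M = |Σ|/6 = 3067.1250
R_c = M/A = 3067.1250/380.1250 = 8.0687 mm
θ = 261° = 4.555309 rad
V = θ·R_c·A = 4.555309·8.0687·380.1250 = 13971.703 mm³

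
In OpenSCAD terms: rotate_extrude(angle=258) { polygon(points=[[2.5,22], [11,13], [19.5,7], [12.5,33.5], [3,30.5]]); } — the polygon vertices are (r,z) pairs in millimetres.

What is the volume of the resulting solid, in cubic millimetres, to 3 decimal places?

Volume = 10647.787 mm³

Profile (r,z), 5 vertices: (2.5,22) (11,13) (19.5,7) (12.5,33.5) (3,30.5)
edge 0: (2.5,22)→(11,13)  cross = 2.5·13 − 11·22 = -209.5000; (r_i+r_j)·cross = 13.5·-209.5000 = -2828.2500
edge 1: (11,13)→(19.5,7)  cross = 11·7 − 19.5·13 = -176.5000; (r_i+r_j)·cross = 30.5·-176.5000 = -5383.2500
edge 2: (19.5,7)→(12.5,33.5)  cross = 19.5·33.5 − 12.5·7 = 565.7500; (r_i+r_j)·cross = 32·565.7500 = 18104.0000
edge 3: (12.5,33.5)→(3,30.5)  cross = 12.5·30.5 − 3·33.5 = 280.7500; (r_i+r_j)·cross = 15.5·280.7500 = 4351.6250
edge 4: (3,30.5)→(2.5,22)  cross = 3·22 − 2.5·30.5 = -10.2500; (r_i+r_j)·cross = 5.5·-10.2500 = -56.3750
Σcross = 450.2500 → A = |Σcross|/2 = 225.1250 mm²
Σ(r_i+r_j)·cross = 14187.7500 → first moment M = |Σ|/6 = 2364.6250
R_c = M/A = 2364.6250/225.1250 = 10.5036 mm
θ = 258° = 4.502949 rad
V = θ·R_c·A = 4.502949·10.5036·225.1250 = 10647.787 mm³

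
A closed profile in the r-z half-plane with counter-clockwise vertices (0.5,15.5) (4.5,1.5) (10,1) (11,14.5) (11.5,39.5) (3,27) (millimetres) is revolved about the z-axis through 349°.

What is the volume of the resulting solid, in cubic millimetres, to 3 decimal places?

Profile (r,z), 6 vertices: (0.5,15.5) (4.5,1.5) (10,1) (11,14.5) (11.5,39.5) (3,27)
edge 0: (0.5,15.5)→(4.5,1.5)  cross = 0.5·1.5 − 4.5·15.5 = -69.0000; (r_i+r_j)·cross = 5·-69.0000 = -345.0000
edge 1: (4.5,1.5)→(10,1)  cross = 4.5·1 − 10·1.5 = -10.5000; (r_i+r_j)·cross = 14.5·-10.5000 = -152.2500
edge 2: (10,1)→(11,14.5)  cross = 10·14.5 − 11·1 = 134.0000; (r_i+r_j)·cross = 21·134.0000 = 2814.0000
edge 3: (11,14.5)→(11.5,39.5)  cross = 11·39.5 − 11.5·14.5 = 267.7500; (r_i+r_j)·cross = 22.5·267.7500 = 6024.3750
edge 4: (11.5,39.5)→(3,27)  cross = 11.5·27 − 3·39.5 = 192.0000; (r_i+r_j)·cross = 14.5·192.0000 = 2784.0000
edge 5: (3,27)→(0.5,15.5)  cross = 3·15.5 − 0.5·27 = 33.0000; (r_i+r_j)·cross = 3.5·33.0000 = 115.5000
Σcross = 547.2500 → A = |Σcross|/2 = 273.6250 mm²
Σ(r_i+r_j)·cross = 11240.6250 → first moment M = |Σ|/6 = 1873.4375
R_c = M/A = 1873.4375/273.6250 = 6.8467 mm
θ = 349° = 6.091199 rad
V = θ·R_c·A = 6.091199·6.8467·273.6250 = 11411.481 mm³

Volume = 11411.481 mm³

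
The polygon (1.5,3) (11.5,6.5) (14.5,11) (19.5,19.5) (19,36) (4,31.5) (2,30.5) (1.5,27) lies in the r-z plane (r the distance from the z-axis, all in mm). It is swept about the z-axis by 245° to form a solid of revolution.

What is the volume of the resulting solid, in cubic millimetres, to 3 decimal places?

Profile (r,z), 8 vertices: (1.5,3) (11.5,6.5) (14.5,11) (19.5,19.5) (19,36) (4,31.5) (2,30.5) (1.5,27)
edge 0: (1.5,3)→(11.5,6.5)  cross = 1.5·6.5 − 11.5·3 = -24.7500; (r_i+r_j)·cross = 13·-24.7500 = -321.7500
edge 1: (11.5,6.5)→(14.5,11)  cross = 11.5·11 − 14.5·6.5 = 32.2500; (r_i+r_j)·cross = 26·32.2500 = 838.5000
edge 2: (14.5,11)→(19.5,19.5)  cross = 14.5·19.5 − 19.5·11 = 68.2500; (r_i+r_j)·cross = 34·68.2500 = 2320.5000
edge 3: (19.5,19.5)→(19,36)  cross = 19.5·36 − 19·19.5 = 331.5000; (r_i+r_j)·cross = 38.5·331.5000 = 12762.7500
edge 4: (19,36)→(4,31.5)  cross = 19·31.5 − 4·36 = 454.5000; (r_i+r_j)·cross = 23·454.5000 = 10453.5000
edge 5: (4,31.5)→(2,30.5)  cross = 4·30.5 − 2·31.5 = 59.0000; (r_i+r_j)·cross = 6·59.0000 = 354.0000
edge 6: (2,30.5)→(1.5,27)  cross = 2·27 − 1.5·30.5 = 8.2500; (r_i+r_j)·cross = 3.5·8.2500 = 28.8750
edge 7: (1.5,27)→(1.5,3)  cross = 1.5·3 − 1.5·27 = -36.0000; (r_i+r_j)·cross = 3·-36.0000 = -108.0000
Σcross = 893.0000 → A = |Σcross|/2 = 446.5000 mm²
Σ(r_i+r_j)·cross = 26328.3750 → first moment M = |Σ|/6 = 4388.0625
R_c = M/A = 4388.0625/446.5000 = 9.8277 mm
θ = 245° = 4.276057 rad
V = θ·R_c·A = 4.276057·9.8277·446.5000 = 18763.604 mm³

Volume = 18763.604 mm³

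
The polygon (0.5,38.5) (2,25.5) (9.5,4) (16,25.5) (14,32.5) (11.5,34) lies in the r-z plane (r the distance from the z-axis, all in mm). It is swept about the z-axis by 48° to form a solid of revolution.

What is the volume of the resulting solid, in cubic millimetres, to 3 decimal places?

Profile (r,z), 6 vertices: (0.5,38.5) (2,25.5) (9.5,4) (16,25.5) (14,32.5) (11.5,34)
edge 0: (0.5,38.5)→(2,25.5)  cross = 0.5·25.5 − 2·38.5 = -64.2500; (r_i+r_j)·cross = 2.5·-64.2500 = -160.6250
edge 1: (2,25.5)→(9.5,4)  cross = 2·4 − 9.5·25.5 = -234.2500; (r_i+r_j)·cross = 11.5·-234.2500 = -2693.8750
edge 2: (9.5,4)→(16,25.5)  cross = 9.5·25.5 − 16·4 = 178.2500; (r_i+r_j)·cross = 25.5·178.2500 = 4545.3750
edge 3: (16,25.5)→(14,32.5)  cross = 16·32.5 − 14·25.5 = 163.0000; (r_i+r_j)·cross = 30·163.0000 = 4890.0000
edge 4: (14,32.5)→(11.5,34)  cross = 14·34 − 11.5·32.5 = 102.2500; (r_i+r_j)·cross = 25.5·102.2500 = 2607.3750
edge 5: (11.5,34)→(0.5,38.5)  cross = 11.5·38.5 − 0.5·34 = 425.7500; (r_i+r_j)·cross = 12·425.7500 = 5109.0000
Σcross = 570.7500 → A = |Σcross|/2 = 285.3750 mm²
Σ(r_i+r_j)·cross = 14297.2500 → first moment M = |Σ|/6 = 2382.8750
R_c = M/A = 2382.8750/285.3750 = 8.3500 mm
θ = 48° = 0.837758 rad
V = θ·R_c·A = 0.837758·8.3500·285.3750 = 1996.273 mm³

Volume = 1996.273 mm³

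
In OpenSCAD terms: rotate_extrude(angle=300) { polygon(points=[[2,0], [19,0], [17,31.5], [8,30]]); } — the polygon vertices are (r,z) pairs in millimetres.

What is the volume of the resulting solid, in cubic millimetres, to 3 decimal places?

Volume = 23907.520 mm³

Profile (r,z), 4 vertices: (2,0) (19,0) (17,31.5) (8,30)
edge 0: (2,0)→(19,0)  cross = 2·0 − 19·0 = 0.0000; (r_i+r_j)·cross = 21·0.0000 = 0.0000
edge 1: (19,0)→(17,31.5)  cross = 19·31.5 − 17·0 = 598.5000; (r_i+r_j)·cross = 36·598.5000 = 21546.0000
edge 2: (17,31.5)→(8,30)  cross = 17·30 − 8·31.5 = 258.0000; (r_i+r_j)·cross = 25·258.0000 = 6450.0000
edge 3: (8,30)→(2,0)  cross = 8·0 − 2·30 = -60.0000; (r_i+r_j)·cross = 10·-60.0000 = -600.0000
Σcross = 796.5000 → A = |Σcross|/2 = 398.2500 mm²
Σ(r_i+r_j)·cross = 27396.0000 → first moment M = |Σ|/6 = 4566.0000
R_c = M/A = 4566.0000/398.2500 = 11.4652 mm
θ = 300° = 5.235988 rad
V = θ·R_c·A = 5.235988·11.4652·398.2500 = 23907.520 mm³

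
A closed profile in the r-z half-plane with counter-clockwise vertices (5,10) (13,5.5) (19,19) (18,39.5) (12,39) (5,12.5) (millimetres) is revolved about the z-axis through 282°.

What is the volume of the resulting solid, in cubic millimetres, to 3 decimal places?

Volume = 19506.437 mm³

Profile (r,z), 6 vertices: (5,10) (13,5.5) (19,19) (18,39.5) (12,39) (5,12.5)
edge 0: (5,10)→(13,5.5)  cross = 5·5.5 − 13·10 = -102.5000; (r_i+r_j)·cross = 18·-102.5000 = -1845.0000
edge 1: (13,5.5)→(19,19)  cross = 13·19 − 19·5.5 = 142.5000; (r_i+r_j)·cross = 32·142.5000 = 4560.0000
edge 2: (19,19)→(18,39.5)  cross = 19·39.5 − 18·19 = 408.5000; (r_i+r_j)·cross = 37·408.5000 = 15114.5000
edge 3: (18,39.5)→(12,39)  cross = 18·39 − 12·39.5 = 228.0000; (r_i+r_j)·cross = 30·228.0000 = 6840.0000
edge 4: (12,39)→(5,12.5)  cross = 12·12.5 − 5·39 = -45.0000; (r_i+r_j)·cross = 17·-45.0000 = -765.0000
edge 5: (5,12.5)→(5,10)  cross = 5·10 − 5·12.5 = -12.5000; (r_i+r_j)·cross = 10·-12.5000 = -125.0000
Σcross = 619.0000 → A = |Σcross|/2 = 309.5000 mm²
Σ(r_i+r_j)·cross = 23779.5000 → first moment M = |Σ|/6 = 3963.2500
R_c = M/A = 3963.2500/309.5000 = 12.8053 mm
θ = 282° = 4.921828 rad
V = θ·R_c·A = 4.921828·12.8053·309.5000 = 19506.437 mm³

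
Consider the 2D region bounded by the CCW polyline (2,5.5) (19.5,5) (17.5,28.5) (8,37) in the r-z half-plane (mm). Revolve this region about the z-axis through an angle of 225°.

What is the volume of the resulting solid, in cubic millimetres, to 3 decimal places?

Profile (r,z), 4 vertices: (2,5.5) (19.5,5) (17.5,28.5) (8,37)
edge 0: (2,5.5)→(19.5,5)  cross = 2·5 − 19.5·5.5 = -97.2500; (r_i+r_j)·cross = 21.5·-97.2500 = -2090.8750
edge 1: (19.5,5)→(17.5,28.5)  cross = 19.5·28.5 − 17.5·5 = 468.2500; (r_i+r_j)·cross = 37·468.2500 = 17325.2500
edge 2: (17.5,28.5)→(8,37)  cross = 17.5·37 − 8·28.5 = 419.5000; (r_i+r_j)·cross = 25.5·419.5000 = 10697.2500
edge 3: (8,37)→(2,5.5)  cross = 8·5.5 − 2·37 = -30.0000; (r_i+r_j)·cross = 10·-30.0000 = -300.0000
Σcross = 760.5000 → A = |Σcross|/2 = 380.2500 mm²
Σ(r_i+r_j)·cross = 25631.6250 → first moment M = |Σ|/6 = 4271.9375
R_c = M/A = 4271.9375/380.2500 = 11.2345 mm
θ = 225° = 3.926991 rad
V = θ·R_c·A = 3.926991·11.2345·380.2500 = 16775.859 mm³

Volume = 16775.859 mm³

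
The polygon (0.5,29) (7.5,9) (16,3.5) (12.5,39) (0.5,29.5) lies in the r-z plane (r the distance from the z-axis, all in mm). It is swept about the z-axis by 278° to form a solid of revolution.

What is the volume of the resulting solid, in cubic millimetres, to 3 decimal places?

Profile (r,z), 5 vertices: (0.5,29) (7.5,9) (16,3.5) (12.5,39) (0.5,29.5)
edge 0: (0.5,29)→(7.5,9)  cross = 0.5·9 − 7.5·29 = -213.0000; (r_i+r_j)·cross = 8·-213.0000 = -1704.0000
edge 1: (7.5,9)→(16,3.5)  cross = 7.5·3.5 − 16·9 = -117.7500; (r_i+r_j)·cross = 23.5·-117.7500 = -2767.1250
edge 2: (16,3.5)→(12.5,39)  cross = 16·39 − 12.5·3.5 = 580.2500; (r_i+r_j)·cross = 28.5·580.2500 = 16537.1250
edge 3: (12.5,39)→(0.5,29.5)  cross = 12.5·29.5 − 0.5·39 = 349.2500; (r_i+r_j)·cross = 13·349.2500 = 4540.2500
edge 4: (0.5,29.5)→(0.5,29)  cross = 0.5·29 − 0.5·29.5 = -0.2500; (r_i+r_j)·cross = 1·-0.2500 = -0.2500
Σcross = 598.5000 → A = |Σcross|/2 = 299.2500 mm²
Σ(r_i+r_j)·cross = 16606.0000 → first moment M = |Σ|/6 = 2767.6667
R_c = M/A = 2767.6667/299.2500 = 9.2487 mm
θ = 278° = 4.852015 rad
V = θ·R_c·A = 4.852015·9.2487·299.2500 = 13428.761 mm³

Volume = 13428.761 mm³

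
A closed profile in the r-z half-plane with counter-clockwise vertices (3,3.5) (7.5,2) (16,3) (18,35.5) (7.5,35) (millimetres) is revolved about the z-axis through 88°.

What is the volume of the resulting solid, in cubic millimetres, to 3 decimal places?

Profile (r,z), 5 vertices: (3,3.5) (7.5,2) (16,3) (18,35.5) (7.5,35)
edge 0: (3,3.5)→(7.5,2)  cross = 3·2 − 7.5·3.5 = -20.2500; (r_i+r_j)·cross = 10.5·-20.2500 = -212.6250
edge 1: (7.5,2)→(16,3)  cross = 7.5·3 − 16·2 = -9.5000; (r_i+r_j)·cross = 23.5·-9.5000 = -223.2500
edge 2: (16,3)→(18,35.5)  cross = 16·35.5 − 18·3 = 514.0000; (r_i+r_j)·cross = 34·514.0000 = 17476.0000
edge 3: (18,35.5)→(7.5,35)  cross = 18·35 − 7.5·35.5 = 363.7500; (r_i+r_j)·cross = 25.5·363.7500 = 9275.6250
edge 4: (7.5,35)→(3,3.5)  cross = 7.5·3.5 − 3·35 = -78.7500; (r_i+r_j)·cross = 10.5·-78.7500 = -826.8750
Σcross = 769.2500 → A = |Σcross|/2 = 384.6250 mm²
Σ(r_i+r_j)·cross = 25488.8750 → first moment M = |Σ|/6 = 4248.1458
R_c = M/A = 4248.1458/384.6250 = 11.0449 mm
θ = 88° = 1.535890 rad
V = θ·R_c·A = 1.535890·11.0449·384.6250 = 6524.684 mm³

Volume = 6524.684 mm³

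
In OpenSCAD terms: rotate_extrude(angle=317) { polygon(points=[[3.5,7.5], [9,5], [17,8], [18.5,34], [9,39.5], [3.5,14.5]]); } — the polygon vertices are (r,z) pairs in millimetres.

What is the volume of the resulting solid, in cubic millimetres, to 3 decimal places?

Profile (r,z), 6 vertices: (3.5,7.5) (9,5) (17,8) (18.5,34) (9,39.5) (3.5,14.5)
edge 0: (3.5,7.5)→(9,5)  cross = 3.5·5 − 9·7.5 = -50.0000; (r_i+r_j)·cross = 12.5·-50.0000 = -625.0000
edge 1: (9,5)→(17,8)  cross = 9·8 − 17·5 = -13.0000; (r_i+r_j)·cross = 26·-13.0000 = -338.0000
edge 2: (17,8)→(18.5,34)  cross = 17·34 − 18.5·8 = 430.0000; (r_i+r_j)·cross = 35.5·430.0000 = 15265.0000
edge 3: (18.5,34)→(9,39.5)  cross = 18.5·39.5 − 9·34 = 424.7500; (r_i+r_j)·cross = 27.5·424.7500 = 11680.6250
edge 4: (9,39.5)→(3.5,14.5)  cross = 9·14.5 − 3.5·39.5 = -7.7500; (r_i+r_j)·cross = 12.5·-7.7500 = -96.8750
edge 5: (3.5,14.5)→(3.5,7.5)  cross = 3.5·7.5 − 3.5·14.5 = -24.5000; (r_i+r_j)·cross = 7·-24.5000 = -171.5000
Σcross = 759.5000 → A = |Σcross|/2 = 379.7500 mm²
Σ(r_i+r_j)·cross = 25714.2500 → first moment M = |Σ|/6 = 4285.7083
R_c = M/A = 4285.7083/379.7500 = 11.2856 mm
θ = 317° = 5.532694 rad
V = θ·R_c·A = 5.532694·11.2856·379.7500 = 23711.512 mm³

Volume = 23711.512 mm³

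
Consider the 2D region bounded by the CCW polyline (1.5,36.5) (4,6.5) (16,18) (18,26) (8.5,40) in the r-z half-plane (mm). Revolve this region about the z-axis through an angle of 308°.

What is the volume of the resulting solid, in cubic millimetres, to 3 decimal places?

Profile (r,z), 5 vertices: (1.5,36.5) (4,6.5) (16,18) (18,26) (8.5,40)
edge 0: (1.5,36.5)→(4,6.5)  cross = 1.5·6.5 − 4·36.5 = -136.2500; (r_i+r_j)·cross = 5.5·-136.2500 = -749.3750
edge 1: (4,6.5)→(16,18)  cross = 4·18 − 16·6.5 = -32.0000; (r_i+r_j)·cross = 20·-32.0000 = -640.0000
edge 2: (16,18)→(18,26)  cross = 16·26 − 18·18 = 92.0000; (r_i+r_j)·cross = 34·92.0000 = 3128.0000
edge 3: (18,26)→(8.5,40)  cross = 18·40 − 8.5·26 = 499.0000; (r_i+r_j)·cross = 26.5·499.0000 = 13223.5000
edge 4: (8.5,40)→(1.5,36.5)  cross = 8.5·36.5 − 1.5·40 = 250.2500; (r_i+r_j)·cross = 10·250.2500 = 2502.5000
Σcross = 673.0000 → A = |Σcross|/2 = 336.5000 mm²
Σ(r_i+r_j)·cross = 17464.6250 → first moment M = |Σ|/6 = 2910.7708
R_c = M/A = 2910.7708/336.5000 = 8.6501 mm
θ = 308° = 5.375614 rad
V = θ·R_c·A = 5.375614·8.6501·336.5000 = 15647.181 mm³

Volume = 15647.181 mm³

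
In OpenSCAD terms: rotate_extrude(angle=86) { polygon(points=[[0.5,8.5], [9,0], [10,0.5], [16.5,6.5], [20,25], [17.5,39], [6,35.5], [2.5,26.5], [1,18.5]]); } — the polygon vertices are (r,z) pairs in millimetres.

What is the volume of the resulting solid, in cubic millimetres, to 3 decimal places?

Volume = 8451.317 mm³

Profile (r,z), 9 vertices: (0.5,8.5) (9,0) (10,0.5) (16.5,6.5) (20,25) (17.5,39) (6,35.5) (2.5,26.5) (1,18.5)
edge 0: (0.5,8.5)→(9,0)  cross = 0.5·0 − 9·8.5 = -76.5000; (r_i+r_j)·cross = 9.5·-76.5000 = -726.7500
edge 1: (9,0)→(10,0.5)  cross = 9·0.5 − 10·0 = 4.5000; (r_i+r_j)·cross = 19·4.5000 = 85.5000
edge 2: (10,0.5)→(16.5,6.5)  cross = 10·6.5 − 16.5·0.5 = 56.7500; (r_i+r_j)·cross = 26.5·56.7500 = 1503.8750
edge 3: (16.5,6.5)→(20,25)  cross = 16.5·25 − 20·6.5 = 282.5000; (r_i+r_j)·cross = 36.5·282.5000 = 10311.2500
edge 4: (20,25)→(17.5,39)  cross = 20·39 − 17.5·25 = 342.5000; (r_i+r_j)·cross = 37.5·342.5000 = 12843.7500
edge 5: (17.5,39)→(6,35.5)  cross = 17.5·35.5 − 6·39 = 387.2500; (r_i+r_j)·cross = 23.5·387.2500 = 9100.3750
edge 6: (6,35.5)→(2.5,26.5)  cross = 6·26.5 − 2.5·35.5 = 70.2500; (r_i+r_j)·cross = 8.5·70.2500 = 597.1250
edge 7: (2.5,26.5)→(1,18.5)  cross = 2.5·18.5 − 1·26.5 = 19.7500; (r_i+r_j)·cross = 3.5·19.7500 = 69.1250
edge 8: (1,18.5)→(0.5,8.5)  cross = 1·8.5 − 0.5·18.5 = -0.7500; (r_i+r_j)·cross = 1.5·-0.7500 = -1.1250
Σcross = 1086.2500 → A = |Σcross|/2 = 543.1250 mm²
Σ(r_i+r_j)·cross = 33783.1250 → first moment M = |Σ|/6 = 5630.5208
R_c = M/A = 5630.5208/543.1250 = 10.3669 mm
θ = 86° = 1.500983 rad
V = θ·R_c·A = 1.500983·10.3669·543.1250 = 8451.317 mm³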